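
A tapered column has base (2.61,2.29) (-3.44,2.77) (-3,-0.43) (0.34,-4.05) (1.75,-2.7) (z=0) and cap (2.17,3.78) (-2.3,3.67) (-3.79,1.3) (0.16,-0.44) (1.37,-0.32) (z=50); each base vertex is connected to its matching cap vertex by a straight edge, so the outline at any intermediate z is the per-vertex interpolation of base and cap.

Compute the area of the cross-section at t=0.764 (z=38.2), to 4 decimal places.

Cross-section at t=0.764: each vertex is (1-t)·p0[i] + t·p1[i].
  v1: (1-0.764)·(2.61,2.29) + 0.764·(2.17,3.78) = (2.2738,3.4284)
  v2: (1-0.764)·(-3.44,2.77) + 0.764·(-2.3,3.67) = (-2.5690,3.4576)
  v3: (1-0.764)·(-3,-0.43) + 0.764·(-3.79,1.3) = (-3.6036,0.8917)
  v4: (1-0.764)·(0.34,-4.05) + 0.764·(0.16,-0.44) = (0.2025,-1.2920)
  v5: (1-0.764)·(1.75,-2.7) + 0.764·(1.37,-0.32) = (1.4597,-0.8817)
Shoelace sum Σ(x_i·y_{i+1} − x_{i+1}·y_i):
  i=1: 2.2738·3.4576 − -2.5690·3.4284 = +16.6696 (running +16.6696)
  i=2: -2.5690·0.8917 − -3.6036·3.4576 = +10.1688 (running +26.8384)
  i=3: -3.6036·-1.2920 − 0.2025·0.8917 = +4.4751 (running +31.3135)
  i=4: 0.2025·-0.8817 − 1.4597·-1.2920 = +1.7073 (running +33.0209)
  i=5: 1.4597·3.4284 − 2.2738·-0.8817 = +7.0091 (running +40.0300)
Area = |Σ|/2 = |40.0300|/2 = 20.0150

Area at t=0.764: 20.0150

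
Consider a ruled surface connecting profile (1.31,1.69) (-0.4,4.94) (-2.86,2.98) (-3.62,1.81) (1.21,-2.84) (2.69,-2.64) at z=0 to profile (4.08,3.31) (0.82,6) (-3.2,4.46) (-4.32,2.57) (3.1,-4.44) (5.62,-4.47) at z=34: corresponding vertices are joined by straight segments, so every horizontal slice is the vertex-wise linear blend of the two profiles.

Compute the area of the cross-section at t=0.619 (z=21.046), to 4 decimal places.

Cross-section at t=0.619: each vertex is (1-t)·p0[i] + t·p1[i].
  v1: (1-0.619)·(1.31,1.69) + 0.619·(4.08,3.31) = (3.0246,2.6928)
  v2: (1-0.619)·(-0.4,4.94) + 0.619·(0.82,6) = (0.3552,5.5961)
  v3: (1-0.619)·(-2.86,2.98) + 0.619·(-3.2,4.46) = (-3.0705,3.8961)
  v4: (1-0.619)·(-3.62,1.81) + 0.619·(-4.32,2.57) = (-4.0533,2.2804)
  v5: (1-0.619)·(1.21,-2.84) + 0.619·(3.1,-4.44) = (2.3799,-3.8304)
  v6: (1-0.619)·(2.69,-2.64) + 0.619·(5.62,-4.47) = (4.5037,-3.7728)
Shoelace sum Σ(x_i·y_{i+1} − x_{i+1}·y_i):
  i=1: 3.0246·5.5961 − 0.3552·2.6928 = +15.9698 (running +15.9698)
  i=2: 0.3552·3.8961 − -3.0705·5.5961 = +18.5665 (running +34.5364)
  i=3: -3.0705·2.2804 − -4.0533·3.8961 = +8.7901 (running +43.3265)
  i=4: -4.0533·-3.8304 − 2.3799·2.2804 = +10.0985 (running +53.4250)
  i=5: 2.3799·-3.7728 − 4.5037·-3.8304 = +8.2720 (running +61.6970)
  i=6: 4.5037·2.6928 − 3.0246·-3.7728 = +23.5386 (running +85.2357)
Area = |Σ|/2 = |85.2357|/2 = 42.6178

Area at t=0.619: 42.6178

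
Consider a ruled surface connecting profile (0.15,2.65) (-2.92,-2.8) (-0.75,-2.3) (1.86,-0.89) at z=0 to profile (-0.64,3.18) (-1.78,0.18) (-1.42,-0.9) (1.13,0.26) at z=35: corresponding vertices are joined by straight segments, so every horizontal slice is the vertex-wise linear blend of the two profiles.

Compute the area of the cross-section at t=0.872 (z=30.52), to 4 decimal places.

Area at t=0.872: 6.4751

Cross-section at t=0.872: each vertex is (1-t)·p0[i] + t·p1[i].
  v1: (1-0.872)·(0.15,2.65) + 0.872·(-0.64,3.18) = (-0.5389,3.1122)
  v2: (1-0.872)·(-2.92,-2.8) + 0.872·(-1.78,0.18) = (-1.9259,-0.2014)
  v3: (1-0.872)·(-0.75,-2.3) + 0.872·(-1.42,-0.9) = (-1.3342,-1.0792)
  v4: (1-0.872)·(1.86,-0.89) + 0.872·(1.13,0.26) = (1.2234,0.1128)
Shoelace sum Σ(x_i·y_{i+1} − x_{i+1}·y_i):
  i=1: -0.5389·-0.2014 − -1.9259·3.1122 = +6.1023 (running +6.1023)
  i=2: -1.9259·-1.0792 − -1.3342·-0.2014 = +1.8097 (running +7.9120)
  i=3: -1.3342·0.1128 − 1.2234·-1.0792 = +1.1698 (running +9.0818)
  i=4: 1.2234·3.1122 − -0.5389·0.1128 = +3.8683 (running +12.9502)
Area = |Σ|/2 = |12.9502|/2 = 6.4751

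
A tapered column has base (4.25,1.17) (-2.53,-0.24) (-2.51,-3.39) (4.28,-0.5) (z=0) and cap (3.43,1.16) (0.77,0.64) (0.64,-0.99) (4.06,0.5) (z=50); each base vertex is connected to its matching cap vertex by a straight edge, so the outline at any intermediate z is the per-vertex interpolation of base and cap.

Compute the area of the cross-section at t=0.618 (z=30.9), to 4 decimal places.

Cross-section at t=0.618: each vertex is (1-t)·p0[i] + t·p1[i].
  v1: (1-0.618)·(4.25,1.17) + 0.618·(3.43,1.16) = (3.7432,1.1638)
  v2: (1-0.618)·(-2.53,-0.24) + 0.618·(0.77,0.64) = (-0.4906,0.3038)
  v3: (1-0.618)·(-2.51,-3.39) + 0.618·(0.64,-0.99) = (-0.5633,-1.9068)
  v4: (1-0.618)·(4.28,-0.5) + 0.618·(4.06,0.5) = (4.1440,0.1180)
Shoelace sum Σ(x_i·y_{i+1} − x_{i+1}·y_i):
  i=1: 3.7432·0.3038 − -0.4906·1.1638 = +1.7083 (running +1.7083)
  i=2: -0.4906·-1.9068 − -0.5633·0.3038 = +1.1066 (running +2.8149)
  i=3: -0.5633·0.1180 − 4.1440·-1.9068 = +7.8354 (running +10.6503)
  i=4: 4.1440·1.1638 − 3.7432·0.1180 = +4.3812 (running +15.0315)
Area = |Σ|/2 = |15.0315|/2 = 7.5158

Area at t=0.618: 7.5158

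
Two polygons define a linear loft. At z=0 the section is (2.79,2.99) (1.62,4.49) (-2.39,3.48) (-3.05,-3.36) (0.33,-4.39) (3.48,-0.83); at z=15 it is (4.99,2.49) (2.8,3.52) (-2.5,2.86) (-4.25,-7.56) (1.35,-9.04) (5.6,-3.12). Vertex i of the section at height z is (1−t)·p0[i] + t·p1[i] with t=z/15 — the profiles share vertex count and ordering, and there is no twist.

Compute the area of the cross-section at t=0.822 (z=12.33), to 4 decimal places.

Area at t=0.822: 81.4054

Cross-section at t=0.822: each vertex is (1-t)·p0[i] + t·p1[i].
  v1: (1-0.822)·(2.79,2.99) + 0.822·(4.99,2.49) = (4.5984,2.5790)
  v2: (1-0.822)·(1.62,4.49) + 0.822·(2.8,3.52) = (2.5900,3.6927)
  v3: (1-0.822)·(-2.39,3.48) + 0.822·(-2.5,2.86) = (-2.4804,2.9704)
  v4: (1-0.822)·(-3.05,-3.36) + 0.822·(-4.25,-7.56) = (-4.0364,-6.8124)
  v5: (1-0.822)·(0.33,-4.39) + 0.822·(1.35,-9.04) = (1.1684,-8.2123)
  v6: (1-0.822)·(3.48,-0.83) + 0.822·(5.6,-3.12) = (5.2226,-2.7124)
Shoelace sum Σ(x_i·y_{i+1} − x_{i+1}·y_i):
  i=1: 4.5984·3.6927 − 2.5900·2.5790 = +10.3008 (running +10.3008)
  i=2: 2.5900·2.9704 − -2.4804·3.6927 = +16.8525 (running +27.1533)
  i=3: -2.4804·-6.8124 − -4.0364·2.9704 = +28.8872 (running +56.0405)
  i=4: -4.0364·-8.2123 − 1.1684·-6.8124 = +41.1080 (running +97.1485)
  i=5: 1.1684·-2.7124 − 5.2226·-8.2123 = +39.7206 (running +136.8691)
  i=6: 5.2226·2.5790 − 4.5984·-2.7124 = +25.9418 (running +162.8109)
Area = |Σ|/2 = |162.8109|/2 = 81.4054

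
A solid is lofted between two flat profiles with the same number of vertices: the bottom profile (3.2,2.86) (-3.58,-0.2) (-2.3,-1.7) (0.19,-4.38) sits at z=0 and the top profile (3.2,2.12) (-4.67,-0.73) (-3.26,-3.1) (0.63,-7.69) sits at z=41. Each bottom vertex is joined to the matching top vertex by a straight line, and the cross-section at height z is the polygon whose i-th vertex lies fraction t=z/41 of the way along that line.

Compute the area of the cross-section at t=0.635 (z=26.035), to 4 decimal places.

Area at t=0.635: 29.9660

Cross-section at t=0.635: each vertex is (1-t)·p0[i] + t·p1[i].
  v1: (1-0.635)·(3.2,2.86) + 0.635·(3.2,2.12) = (3.2000,2.3901)
  v2: (1-0.635)·(-3.58,-0.2) + 0.635·(-4.67,-0.73) = (-4.2721,-0.5365)
  v3: (1-0.635)·(-2.3,-1.7) + 0.635·(-3.26,-3.1) = (-2.9096,-2.5890)
  v4: (1-0.635)·(0.19,-4.38) + 0.635·(0.63,-7.69) = (0.4694,-6.4819)
Shoelace sum Σ(x_i·y_{i+1} − x_{i+1}·y_i):
  i=1: 3.2000·-0.5365 − -4.2721·2.3901 = +8.4939 (running +8.4939)
  i=2: -4.2721·-2.5890 − -2.9096·-0.5365 = +9.4995 (running +17.9934)
  i=3: -2.9096·-6.4819 − 0.4694·-2.5890 = +20.0749 (running +38.0682)
  i=4: 0.4694·2.3901 − 3.2000·-6.4819 = +21.8638 (running +59.9321)
Area = |Σ|/2 = |59.9321|/2 = 29.9660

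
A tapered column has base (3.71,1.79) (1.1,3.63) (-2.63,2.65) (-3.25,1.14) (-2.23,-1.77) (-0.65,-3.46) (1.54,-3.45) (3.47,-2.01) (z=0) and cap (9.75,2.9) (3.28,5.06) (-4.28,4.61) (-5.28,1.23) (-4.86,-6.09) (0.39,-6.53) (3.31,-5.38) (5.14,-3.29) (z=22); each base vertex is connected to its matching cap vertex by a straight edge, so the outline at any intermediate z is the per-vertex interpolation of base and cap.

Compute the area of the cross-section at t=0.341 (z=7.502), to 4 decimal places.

Area at t=0.341: 61.5234

Cross-section at t=0.341: each vertex is (1-t)·p0[i] + t·p1[i].
  v1: (1-0.341)·(3.71,1.79) + 0.341·(9.75,2.9) = (5.7696,2.1685)
  v2: (1-0.341)·(1.1,3.63) + 0.341·(3.28,5.06) = (1.8434,4.1176)
  v3: (1-0.341)·(-2.63,2.65) + 0.341·(-4.28,4.61) = (-3.1927,3.3184)
  v4: (1-0.341)·(-3.25,1.14) + 0.341·(-5.28,1.23) = (-3.9422,1.1707)
  v5: (1-0.341)·(-2.23,-1.77) + 0.341·(-4.86,-6.09) = (-3.1268,-3.2431)
  v6: (1-0.341)·(-0.65,-3.46) + 0.341·(0.39,-6.53) = (-0.2954,-4.5069)
  v7: (1-0.341)·(1.54,-3.45) + 0.341·(3.31,-5.38) = (2.1436,-4.1081)
  v8: (1-0.341)·(3.47,-2.01) + 0.341·(5.14,-3.29) = (4.0395,-2.4465)
Shoelace sum Σ(x_i·y_{i+1} − x_{i+1}·y_i):
  i=1: 5.7696·4.1176 − 1.8434·2.1685 = +19.7599 (running +19.7599)
  i=2: 1.8434·3.3184 − -3.1927·4.1176 = +19.2631 (running +39.0230)
  i=3: -3.1927·1.1707 − -3.9422·3.3184 = +9.3441 (running +48.3671)
  i=4: -3.9422·-3.2431 − -3.1268·1.1707 = +16.4457 (running +64.8128)
  i=5: -3.1268·-4.5069 − -0.2954·-3.2431 = +13.1343 (running +77.9471)
  i=6: -0.2954·-4.1081 − 2.1436·-4.5069 = +10.8742 (running +88.8213)
  i=7: 2.1436·-2.4465 − 4.0395·-4.1081 = +11.3505 (running +100.1718)
  i=8: 4.0395·2.1685 − 5.7696·-2.4465 = +22.8749 (running +123.0467)
Area = |Σ|/2 = |123.0467|/2 = 61.5234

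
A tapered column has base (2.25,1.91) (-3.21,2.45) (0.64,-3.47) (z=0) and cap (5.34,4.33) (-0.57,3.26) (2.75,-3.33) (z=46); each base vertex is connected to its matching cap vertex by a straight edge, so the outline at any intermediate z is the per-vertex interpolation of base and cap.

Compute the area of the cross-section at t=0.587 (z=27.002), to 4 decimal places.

Area at t=0.587: 18.7859

Cross-section at t=0.587: each vertex is (1-t)·p0[i] + t·p1[i].
  v1: (1-0.587)·(2.25,1.91) + 0.587·(5.34,4.33) = (4.0638,3.3305)
  v2: (1-0.587)·(-3.21,2.45) + 0.587·(-0.57,3.26) = (-1.6603,2.9255)
  v3: (1-0.587)·(0.64,-3.47) + 0.587·(2.75,-3.33) = (1.8786,-3.3878)
Shoelace sum Σ(x_i·y_{i+1} − x_{i+1}·y_i):
  i=1: 4.0638·2.9255 − -1.6603·3.3305 = +17.4184 (running +17.4184)
  i=2: -1.6603·-3.3878 − 1.8786·2.9255 = +0.1292 (running +17.5475)
  i=3: 1.8786·3.3305 − 4.0638·-3.3878 = +20.0242 (running +37.5717)
Area = |Σ|/2 = |37.5717|/2 = 18.7859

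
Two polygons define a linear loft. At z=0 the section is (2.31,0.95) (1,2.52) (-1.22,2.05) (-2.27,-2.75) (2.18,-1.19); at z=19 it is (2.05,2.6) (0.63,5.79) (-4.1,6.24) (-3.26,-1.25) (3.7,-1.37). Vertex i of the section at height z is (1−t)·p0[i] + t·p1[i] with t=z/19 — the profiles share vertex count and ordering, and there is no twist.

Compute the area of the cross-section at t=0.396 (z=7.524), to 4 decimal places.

Area at t=0.396: 25.3925

Cross-section at t=0.396: each vertex is (1-t)·p0[i] + t·p1[i].
  v1: (1-0.396)·(2.31,0.95) + 0.396·(2.05,2.6) = (2.2070,1.6034)
  v2: (1-0.396)·(1,2.52) + 0.396·(0.63,5.79) = (0.8535,3.8149)
  v3: (1-0.396)·(-1.22,2.05) + 0.396·(-4.1,6.24) = (-2.3605,3.7092)
  v4: (1-0.396)·(-2.27,-2.75) + 0.396·(-3.26,-1.25) = (-2.6620,-2.1560)
  v5: (1-0.396)·(2.18,-1.19) + 0.396·(3.7,-1.37) = (2.7819,-1.2613)
Shoelace sum Σ(x_i·y_{i+1} − x_{i+1}·y_i):
  i=1: 2.2070·3.8149 − 0.8535·1.6034 = +7.0512 (running +7.0512)
  i=2: 0.8535·3.7092 − -2.3605·3.8149 = +12.1708 (running +19.2220)
  i=3: -2.3605·-2.1560 − -2.6620·3.7092 = +14.9633 (running +34.1854)
  i=4: -2.6620·-1.2613 − 2.7819·-2.1560 = +9.3554 (running +43.5408)
  i=5: 2.7819·1.6034 − 2.2070·-1.2613 = +7.2442 (running +50.7850)
Area = |Σ|/2 = |50.7850|/2 = 25.3925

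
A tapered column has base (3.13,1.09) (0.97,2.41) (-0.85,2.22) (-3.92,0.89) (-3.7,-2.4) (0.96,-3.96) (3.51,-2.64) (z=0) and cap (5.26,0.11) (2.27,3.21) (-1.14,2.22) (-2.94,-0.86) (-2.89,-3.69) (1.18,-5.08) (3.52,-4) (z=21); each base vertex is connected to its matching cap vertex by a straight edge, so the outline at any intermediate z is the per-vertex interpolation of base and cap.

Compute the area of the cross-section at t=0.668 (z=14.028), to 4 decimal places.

Cross-section at t=0.668: each vertex is (1-t)·p0[i] + t·p1[i].
  v1: (1-0.668)·(3.13,1.09) + 0.668·(5.26,0.11) = (4.5528,0.4354)
  v2: (1-0.668)·(0.97,2.41) + 0.668·(2.27,3.21) = (1.8384,2.9444)
  v3: (1-0.668)·(-0.85,2.22) + 0.668·(-1.14,2.22) = (-1.0437,2.2200)
  v4: (1-0.668)·(-3.92,0.89) + 0.668·(-2.94,-0.86) = (-3.2654,-0.2790)
  v5: (1-0.668)·(-3.7,-2.4) + 0.668·(-2.89,-3.69) = (-3.1589,-3.2617)
  v6: (1-0.668)·(0.96,-3.96) + 0.668·(1.18,-5.08) = (1.1070,-4.7082)
  v7: (1-0.668)·(3.51,-2.64) + 0.668·(3.52,-4) = (3.5167,-3.5485)
Shoelace sum Σ(x_i·y_{i+1} − x_{i+1}·y_i):
  i=1: 4.5528·2.9444 − 1.8384·0.4354 = +12.6050 (running +12.6050)
  i=2: 1.8384·2.2200 − -1.0437·2.9444 = +7.1544 (running +19.7594)
  i=3: -1.0437·-0.2790 − -3.2654·2.2200 = +7.5403 (running +27.2997)
  i=4: -3.2654·-3.2617 − -3.1589·-0.2790 = +9.7694 (running +37.0690)
  i=5: -3.1589·-4.7082 − 1.1070·-3.2617 = +18.4833 (running +55.5523)
  i=6: 1.1070·-3.5485 − 3.5167·-4.7082 = +12.6291 (running +68.1814)
  i=7: 3.5167·0.4354 − 4.5528·-3.5485 = +17.6867 (running +85.8681)
Area = |Σ|/2 = |85.8681|/2 = 42.9340

Area at t=0.668: 42.9340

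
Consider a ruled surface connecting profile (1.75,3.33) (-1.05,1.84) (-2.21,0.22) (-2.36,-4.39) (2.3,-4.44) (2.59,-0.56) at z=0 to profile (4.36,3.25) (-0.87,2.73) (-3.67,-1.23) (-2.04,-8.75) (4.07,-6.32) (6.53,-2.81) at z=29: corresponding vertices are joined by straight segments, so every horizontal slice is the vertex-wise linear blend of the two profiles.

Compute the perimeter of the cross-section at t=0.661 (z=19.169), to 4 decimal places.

Cross-section at t=0.661: each vertex is (1-t)·p0[i] + t·p1[i].
  v1: (1-0.661)·(1.75,3.33) + 0.661·(4.36,3.25) = (3.4752,3.2771)
  v2: (1-0.661)·(-1.05,1.84) + 0.661·(-0.87,2.73) = (-0.9310,2.4283)
  v3: (1-0.661)·(-2.21,0.22) + 0.661·(-3.67,-1.23) = (-3.1751,-0.7385)
  v4: (1-0.661)·(-2.36,-4.39) + 0.661·(-2.04,-8.75) = (-2.1485,-7.2720)
  v5: (1-0.661)·(2.3,-4.44) + 0.661·(4.07,-6.32) = (3.4700,-5.6827)
  v6: (1-0.661)·(2.59,-0.56) + 0.661·(6.53,-2.81) = (5.1943,-2.0473)
Perimeter = Σ |v_{i+1} − v_i|:
  edge 1→2: √(-4.4062² + -0.8488²) = 4.4872 (running 4.4872)
  edge 2→3: √(-2.2440² + -3.1667²) = 3.8812 (running 8.3685)
  edge 3→4: √(1.0266² + -6.5335²) = 6.6137 (running 14.9821)
  edge 4→5: √(5.6185² + 1.5893²) = 5.8389 (running 20.8210)
  edge 5→6: √(1.7244² + 3.6354²) = 4.0237 (running 24.8447)
  edge 6→1: √(-1.7191² + 5.3244²) = 5.5950 (running 30.4397)
Perimeter = 30.4397

Perimeter at t=0.661: 30.4397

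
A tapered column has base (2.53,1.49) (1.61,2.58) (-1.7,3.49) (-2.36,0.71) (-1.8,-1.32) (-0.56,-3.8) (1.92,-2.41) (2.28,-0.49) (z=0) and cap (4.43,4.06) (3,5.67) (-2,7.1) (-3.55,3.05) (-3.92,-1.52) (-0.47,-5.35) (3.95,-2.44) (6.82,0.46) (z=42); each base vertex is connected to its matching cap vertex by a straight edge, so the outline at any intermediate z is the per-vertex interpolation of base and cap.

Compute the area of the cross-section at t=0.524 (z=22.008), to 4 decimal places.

Cross-section at t=0.524: each vertex is (1-t)·p0[i] + t·p1[i].
  v1: (1-0.524)·(2.53,1.49) + 0.524·(4.43,4.06) = (3.5256,2.8367)
  v2: (1-0.524)·(1.61,2.58) + 0.524·(3,5.67) = (2.3384,4.1992)
  v3: (1-0.524)·(-1.7,3.49) + 0.524·(-2,7.1) = (-1.8572,5.3816)
  v4: (1-0.524)·(-2.36,0.71) + 0.524·(-3.55,3.05) = (-2.9836,1.9362)
  v5: (1-0.524)·(-1.8,-1.32) + 0.524·(-3.92,-1.52) = (-2.9109,-1.4248)
  v6: (1-0.524)·(-0.56,-3.8) + 0.524·(-0.47,-5.35) = (-0.5128,-4.6122)
  v7: (1-0.524)·(1.92,-2.41) + 0.524·(3.95,-2.44) = (2.9837,-2.4257)
  v8: (1-0.524)·(2.28,-0.49) + 0.524·(6.82,0.46) = (4.6590,0.0078)
Shoelace sum Σ(x_i·y_{i+1} − x_{i+1}·y_i):
  i=1: 3.5256·4.1992 − 2.3384·2.8367 = +8.1714 (running +8.1714)
  i=2: 2.3384·5.3816 − -1.8572·4.1992 = +20.3829 (running +28.5543)
  i=3: -1.8572·1.9362 − -2.9836·5.3816 = +12.4606 (running +41.0149)
  i=4: -2.9836·-1.4248 − -2.9109·1.9362 = +9.8869 (running +50.9018)
  i=5: -2.9109·-4.6122 − -0.5128·-1.4248 = +12.6949 (running +63.5967)
  i=6: -0.5128·-2.4257 − 2.9837·-4.6122 = +15.0055 (running +78.6022)
  i=7: 2.9837·0.0078 − 4.6590·-2.4257 = +11.3246 (running +89.9268)
  i=8: 4.6590·2.8367 − 3.5256·0.0078 = +13.1885 (running +103.1153)
Area = |Σ|/2 = |103.1153|/2 = 51.5576

Area at t=0.524: 51.5576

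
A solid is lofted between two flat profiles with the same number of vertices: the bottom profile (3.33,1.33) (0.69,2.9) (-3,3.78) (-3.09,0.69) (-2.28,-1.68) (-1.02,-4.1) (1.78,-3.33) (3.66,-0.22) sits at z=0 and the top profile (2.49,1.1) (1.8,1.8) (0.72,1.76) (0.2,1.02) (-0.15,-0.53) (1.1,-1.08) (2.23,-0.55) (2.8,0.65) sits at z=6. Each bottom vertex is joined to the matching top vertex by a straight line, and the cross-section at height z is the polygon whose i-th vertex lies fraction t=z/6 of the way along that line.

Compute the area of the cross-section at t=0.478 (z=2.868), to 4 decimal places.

Area at t=0.478: 18.3799

Cross-section at t=0.478: each vertex is (1-t)·p0[i] + t·p1[i].
  v1: (1-0.478)·(3.33,1.33) + 0.478·(2.49,1.1) = (2.9285,1.2201)
  v2: (1-0.478)·(0.69,2.9) + 0.478·(1.8,1.8) = (1.2206,2.3742)
  v3: (1-0.478)·(-3,3.78) + 0.478·(0.72,1.76) = (-1.2218,2.8144)
  v4: (1-0.478)·(-3.09,0.69) + 0.478·(0.2,1.02) = (-1.5174,0.8477)
  v5: (1-0.478)·(-2.28,-1.68) + 0.478·(-0.15,-0.53) = (-1.2619,-1.1303)
  v6: (1-0.478)·(-1.02,-4.1) + 0.478·(1.1,-1.08) = (-0.0066,-2.6564)
  v7: (1-0.478)·(1.78,-3.33) + 0.478·(2.23,-0.55) = (1.9951,-2.0012)
  v8: (1-0.478)·(3.66,-0.22) + 0.478·(2.8,0.65) = (3.2489,0.1959)
Shoelace sum Σ(x_i·y_{i+1} − x_{i+1}·y_i):
  i=1: 2.9285·2.3742 − 1.2206·1.2201 = +5.4636 (running +5.4636)
  i=2: 1.2206·2.8144 − -1.2218·2.3742 = +6.3361 (running +11.7998)
  i=3: -1.2218·0.8477 − -1.5174·2.8144 = +3.2348 (running +15.0345)
  i=4: -1.5174·-1.1303 − -1.2619·0.8477 = +2.7848 (running +17.8194)
  i=5: -1.2619·-2.6564 − -0.0066·-1.1303 = +3.3446 (running +21.1639)
  i=6: -0.0066·-2.0012 − 1.9951·-2.6564 = +5.3132 (running +26.4771)
  i=7: 1.9951·0.1959 − 3.2489·-2.0012 = +6.8924 (running +33.3694)
  i=8: 3.2489·1.2201 − 2.9285·0.1959 = +3.3903 (running +36.7597)
Area = |Σ|/2 = |36.7597|/2 = 18.3799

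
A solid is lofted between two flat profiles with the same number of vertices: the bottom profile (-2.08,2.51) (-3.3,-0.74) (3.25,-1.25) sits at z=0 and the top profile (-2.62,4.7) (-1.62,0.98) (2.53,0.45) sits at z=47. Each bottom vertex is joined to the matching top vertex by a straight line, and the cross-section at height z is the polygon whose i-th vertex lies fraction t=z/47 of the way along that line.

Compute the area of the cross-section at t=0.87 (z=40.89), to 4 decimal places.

Area at t=0.87: 7.9754

Cross-section at t=0.87: each vertex is (1-t)·p0[i] + t·p1[i].
  v1: (1-0.87)·(-2.08,2.51) + 0.87·(-2.62,4.7) = (-2.5498,4.4153)
  v2: (1-0.87)·(-3.3,-0.74) + 0.87·(-1.62,0.98) = (-1.8384,0.7564)
  v3: (1-0.87)·(3.25,-1.25) + 0.87·(2.53,0.45) = (2.6236,0.2290)
Shoelace sum Σ(x_i·y_{i+1} − x_{i+1}·y_i):
  i=1: -2.5498·0.7564 − -1.8384·4.4153 = +6.1884 (running +6.1884)
  i=2: -1.8384·0.2290 − 2.6236·0.7564 = -2.4055 (running +3.7829)
  i=3: 2.6236·4.4153 − -2.5498·0.2290 = +12.1679 (running +15.9508)
Area = |Σ|/2 = |15.9508|/2 = 7.9754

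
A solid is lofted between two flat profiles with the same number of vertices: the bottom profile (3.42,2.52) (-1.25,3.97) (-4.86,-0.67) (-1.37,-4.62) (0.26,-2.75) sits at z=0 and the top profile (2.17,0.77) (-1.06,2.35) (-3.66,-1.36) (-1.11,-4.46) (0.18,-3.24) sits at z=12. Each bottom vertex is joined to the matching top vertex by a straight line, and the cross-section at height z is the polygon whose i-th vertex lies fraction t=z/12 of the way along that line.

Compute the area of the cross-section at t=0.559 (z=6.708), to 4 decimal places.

Area at t=0.559: 27.5367

Cross-section at t=0.559: each vertex is (1-t)·p0[i] + t·p1[i].
  v1: (1-0.559)·(3.42,2.52) + 0.559·(2.17,0.77) = (2.7212,1.5417)
  v2: (1-0.559)·(-1.25,3.97) + 0.559·(-1.06,2.35) = (-1.1438,3.0644)
  v3: (1-0.559)·(-4.86,-0.67) + 0.559·(-3.66,-1.36) = (-4.1892,-1.0557)
  v4: (1-0.559)·(-1.37,-4.62) + 0.559·(-1.11,-4.46) = (-1.2247,-4.5306)
  v5: (1-0.559)·(0.26,-2.75) + 0.559·(0.18,-3.24) = (0.2153,-3.0239)
Shoelace sum Σ(x_i·y_{i+1} − x_{i+1}·y_i):
  i=1: 2.7212·3.0644 − -1.1438·1.5417 = +10.1025 (running +10.1025)
  i=2: -1.1438·-1.0557 − -4.1892·3.0644 = +14.0450 (running +24.1475)
  i=3: -4.1892·-4.5306 − -1.2247·-1.0557 = +17.6865 (running +41.8340)
  i=4: -1.2247·-3.0239 − 0.2153·-4.5306 = +4.6786 (running +46.5126)
  i=5: 0.2153·1.5417 − 2.7212·-3.0239 = +8.5607 (running +55.0733)
Area = |Σ|/2 = |55.0733|/2 = 27.5367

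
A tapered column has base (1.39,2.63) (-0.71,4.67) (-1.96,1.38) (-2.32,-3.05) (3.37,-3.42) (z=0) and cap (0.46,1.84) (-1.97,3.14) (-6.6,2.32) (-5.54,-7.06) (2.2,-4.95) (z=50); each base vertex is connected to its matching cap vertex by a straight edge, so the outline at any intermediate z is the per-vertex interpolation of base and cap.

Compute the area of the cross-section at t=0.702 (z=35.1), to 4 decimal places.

Area at t=0.702: 52.7732

Cross-section at t=0.702: each vertex is (1-t)·p0[i] + t·p1[i].
  v1: (1-0.702)·(1.39,2.63) + 0.702·(0.46,1.84) = (0.7371,2.0754)
  v2: (1-0.702)·(-0.71,4.67) + 0.702·(-1.97,3.14) = (-1.5945,3.5959)
  v3: (1-0.702)·(-1.96,1.38) + 0.702·(-6.6,2.32) = (-5.2173,2.0399)
  v4: (1-0.702)·(-2.32,-3.05) + 0.702·(-5.54,-7.06) = (-4.5804,-5.8650)
  v5: (1-0.702)·(3.37,-3.42) + 0.702·(2.2,-4.95) = (2.5487,-4.4941)
Shoelace sum Σ(x_i·y_{i+1} − x_{i+1}·y_i):
  i=1: 0.7371·3.5959 − -1.5945·2.0754 = +5.9600 (running +5.9600)
  i=2: -1.5945·2.0399 − -5.2173·3.5959 = +15.5084 (running +21.4684)
  i=3: -5.2173·-5.8650 − -4.5804·2.0399 = +39.9430 (running +61.4114)
  i=4: -4.5804·-4.4941 − 2.5487·-5.8650 = +35.5327 (running +96.9441)
  i=5: 2.5487·2.0754 − 0.7371·-4.4941 = +8.6023 (running +105.5464)
Area = |Σ|/2 = |105.5464|/2 = 52.7732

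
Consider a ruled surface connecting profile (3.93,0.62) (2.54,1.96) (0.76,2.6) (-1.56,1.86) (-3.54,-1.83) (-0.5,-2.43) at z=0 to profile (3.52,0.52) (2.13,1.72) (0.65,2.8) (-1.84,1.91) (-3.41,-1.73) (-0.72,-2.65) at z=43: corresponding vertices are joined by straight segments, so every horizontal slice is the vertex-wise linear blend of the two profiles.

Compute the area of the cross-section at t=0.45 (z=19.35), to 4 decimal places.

Area at t=0.45: 21.4512

Cross-section at t=0.45: each vertex is (1-t)·p0[i] + t·p1[i].
  v1: (1-0.45)·(3.93,0.62) + 0.45·(3.52,0.52) = (3.7455,0.5750)
  v2: (1-0.45)·(2.54,1.96) + 0.45·(2.13,1.72) = (2.3555,1.8520)
  v3: (1-0.45)·(0.76,2.6) + 0.45·(0.65,2.8) = (0.7105,2.6900)
  v4: (1-0.45)·(-1.56,1.86) + 0.45·(-1.84,1.91) = (-1.6860,1.8825)
  v5: (1-0.45)·(-3.54,-1.83) + 0.45·(-3.41,-1.73) = (-3.4815,-1.7850)
  v6: (1-0.45)·(-0.5,-2.43) + 0.45·(-0.72,-2.65) = (-0.5990,-2.5290)
Shoelace sum Σ(x_i·y_{i+1} − x_{i+1}·y_i):
  i=1: 3.7455·1.8520 − 2.3555·0.5750 = +5.5823 (running +5.5823)
  i=2: 2.3555·2.6900 − 0.7105·1.8520 = +5.0204 (running +10.6027)
  i=3: 0.7105·1.8825 − -1.6860·2.6900 = +5.8729 (running +16.4756)
  i=4: -1.6860·-1.7850 − -3.4815·1.8825 = +9.5634 (running +26.0390)
  i=5: -3.4815·-2.5290 − -0.5990·-1.7850 = +7.7355 (running +33.7745)
  i=6: -0.5990·0.5750 − 3.7455·-2.5290 = +9.1279 (running +42.9024)
Area = |Σ|/2 = |42.9024|/2 = 21.4512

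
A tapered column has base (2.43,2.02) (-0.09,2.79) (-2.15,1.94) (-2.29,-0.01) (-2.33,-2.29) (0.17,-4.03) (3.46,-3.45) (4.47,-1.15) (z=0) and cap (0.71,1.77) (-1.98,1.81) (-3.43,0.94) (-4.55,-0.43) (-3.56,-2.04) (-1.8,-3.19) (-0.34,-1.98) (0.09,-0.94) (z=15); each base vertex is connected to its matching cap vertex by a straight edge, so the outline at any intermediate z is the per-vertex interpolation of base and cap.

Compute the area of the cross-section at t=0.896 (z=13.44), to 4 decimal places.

Area at t=0.896: 18.5961

Cross-section at t=0.896: each vertex is (1-t)·p0[i] + t·p1[i].
  v1: (1-0.896)·(2.43,2.02) + 0.896·(0.71,1.77) = (0.8889,1.7960)
  v2: (1-0.896)·(-0.09,2.79) + 0.896·(-1.98,1.81) = (-1.7834,1.9119)
  v3: (1-0.896)·(-2.15,1.94) + 0.896·(-3.43,0.94) = (-3.2969,1.0440)
  v4: (1-0.896)·(-2.29,-0.01) + 0.896·(-4.55,-0.43) = (-4.3150,-0.3863)
  v5: (1-0.896)·(-2.33,-2.29) + 0.896·(-3.56,-2.04) = (-3.4321,-2.0660)
  v6: (1-0.896)·(0.17,-4.03) + 0.896·(-1.8,-3.19) = (-1.5951,-3.2774)
  v7: (1-0.896)·(3.46,-3.45) + 0.896·(-0.34,-1.98) = (0.0552,-2.1329)
  v8: (1-0.896)·(4.47,-1.15) + 0.896·(0.09,-0.94) = (0.5455,-0.9618)
Shoelace sum Σ(x_i·y_{i+1} − x_{i+1}·y_i):
  i=1: 0.8889·1.9119 − -1.7834·1.7960 = +4.9025 (running +4.9025)
  i=2: -1.7834·1.0440 − -3.2969·1.9119 = +4.4415 (running +9.3440)
  i=3: -3.2969·-0.3863 − -4.3150·1.0440 = +5.7785 (running +15.1225)
  i=4: -4.3150·-2.0660 − -3.4321·-0.3863 = +7.5888 (running +22.7113)
  i=5: -3.4321·-3.2774 − -1.5951·-2.0660 = +7.9526 (running +30.6639)
  i=6: -1.5951·-2.1329 − 0.0552·-3.2774 = +3.5831 (running +34.2470)
  i=7: 0.0552·-0.9618 − 0.5455·-2.1329 = +1.1104 (running +35.3575)
  i=8: 0.5455·1.7960 − 0.8889·-0.9618 = +1.8347 (running +37.1922)
Area = |Σ|/2 = |37.1922|/2 = 18.5961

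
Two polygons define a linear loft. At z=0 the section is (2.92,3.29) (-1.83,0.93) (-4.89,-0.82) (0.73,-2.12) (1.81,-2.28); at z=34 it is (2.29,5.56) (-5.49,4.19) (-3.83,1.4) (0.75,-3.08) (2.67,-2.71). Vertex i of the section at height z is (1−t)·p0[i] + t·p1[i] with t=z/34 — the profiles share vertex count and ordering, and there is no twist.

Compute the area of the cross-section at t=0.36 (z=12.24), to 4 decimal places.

Cross-section at t=0.36: each vertex is (1-t)·p0[i] + t·p1[i].
  v1: (1-0.36)·(2.92,3.29) + 0.36·(2.29,5.56) = (2.6932,4.1072)
  v2: (1-0.36)·(-1.83,0.93) + 0.36·(-5.49,4.19) = (-3.1476,2.1036)
  v3: (1-0.36)·(-4.89,-0.82) + 0.36·(-3.83,1.4) = (-4.5084,-0.0208)
  v4: (1-0.36)·(0.73,-2.12) + 0.36·(0.75,-3.08) = (0.7372,-2.4656)
  v5: (1-0.36)·(1.81,-2.28) + 0.36·(2.67,-2.71) = (2.1196,-2.4348)
Shoelace sum Σ(x_i·y_{i+1} − x_{i+1}·y_i):
  i=1: 2.6932·2.1036 − -3.1476·4.1072 = +18.5932 (running +18.5932)
  i=2: -3.1476·-0.0208 − -4.5084·2.1036 = +9.5493 (running +28.1426)
  i=3: -4.5084·-2.4656 − 0.7372·-0.0208 = +11.1312 (running +39.2738)
  i=4: 0.7372·-2.4348 − 2.1196·-2.4656 = +3.4312 (running +42.7050)
  i=5: 2.1196·4.1072 − 2.6932·-2.4348 = +15.2630 (running +57.9680)
Area = |Σ|/2 = |57.9680|/2 = 28.9840

Area at t=0.36: 28.9840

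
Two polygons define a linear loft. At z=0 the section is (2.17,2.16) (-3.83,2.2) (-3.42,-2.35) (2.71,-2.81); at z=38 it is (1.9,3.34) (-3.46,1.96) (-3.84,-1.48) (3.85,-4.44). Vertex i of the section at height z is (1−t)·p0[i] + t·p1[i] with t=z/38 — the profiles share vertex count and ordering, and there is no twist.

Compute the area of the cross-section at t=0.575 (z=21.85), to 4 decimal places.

Area at t=0.575: 32.8558

Cross-section at t=0.575: each vertex is (1-t)·p0[i] + t·p1[i].
  v1: (1-0.575)·(2.17,2.16) + 0.575·(1.9,3.34) = (2.0147,2.8385)
  v2: (1-0.575)·(-3.83,2.2) + 0.575·(-3.46,1.96) = (-3.6173,2.0620)
  v3: (1-0.575)·(-3.42,-2.35) + 0.575·(-3.84,-1.48) = (-3.6615,-1.8498)
  v4: (1-0.575)·(2.71,-2.81) + 0.575·(3.85,-4.44) = (3.3655,-3.7473)
Shoelace sum Σ(x_i·y_{i+1} − x_{i+1}·y_i):
  i=1: 2.0147·2.0620 − -3.6173·2.8385 = +14.4220 (running +14.4220)
  i=2: -3.6173·-1.8498 − -3.6615·2.0620 = +14.2410 (running +28.6630)
  i=3: -3.6615·-3.7473 − 3.3655·-1.8498 = +19.9459 (running +48.6089)
  i=4: 3.3655·2.8385 − 2.0147·-3.7473 = +17.1027 (running +65.7116)
Area = |Σ|/2 = |65.7116|/2 = 32.8558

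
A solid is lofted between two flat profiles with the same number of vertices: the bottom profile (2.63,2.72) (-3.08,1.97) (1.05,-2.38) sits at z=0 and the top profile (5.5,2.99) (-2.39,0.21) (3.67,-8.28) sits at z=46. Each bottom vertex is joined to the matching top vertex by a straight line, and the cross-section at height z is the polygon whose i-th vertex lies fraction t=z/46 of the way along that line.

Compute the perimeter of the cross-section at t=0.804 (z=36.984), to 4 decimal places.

Cross-section at t=0.804: each vertex is (1-t)·p0[i] + t·p1[i].
  v1: (1-0.804)·(2.63,2.72) + 0.804·(5.5,2.99) = (4.9375,2.9371)
  v2: (1-0.804)·(-3.08,1.97) + 0.804·(-2.39,0.21) = (-2.5252,0.5550)
  v3: (1-0.804)·(1.05,-2.38) + 0.804·(3.67,-8.28) = (3.1565,-7.1236)
Perimeter = Σ |v_{i+1} − v_i|:
  edge 1→2: √(-7.4627² + -2.3821²) = 7.8337 (running 7.8337)
  edge 2→3: √(5.6817² + -7.6786²) = 9.5521 (running 17.3858)
  edge 3→1: √(1.7810² + 10.0607²) = 10.2171 (running 27.6029)
Perimeter = 27.6029

Perimeter at t=0.804: 27.6029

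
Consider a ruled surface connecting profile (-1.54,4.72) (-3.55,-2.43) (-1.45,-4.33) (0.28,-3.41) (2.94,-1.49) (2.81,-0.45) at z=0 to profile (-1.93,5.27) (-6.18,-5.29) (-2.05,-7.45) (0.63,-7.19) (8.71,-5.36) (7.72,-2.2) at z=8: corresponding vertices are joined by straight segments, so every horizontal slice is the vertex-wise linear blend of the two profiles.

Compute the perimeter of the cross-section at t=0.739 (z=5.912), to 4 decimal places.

Cross-section at t=0.739: each vertex is (1-t)·p0[i] + t·p1[i].
  v1: (1-0.739)·(-1.54,4.72) + 0.739·(-1.93,5.27) = (-1.8282,5.1264)
  v2: (1-0.739)·(-3.55,-2.43) + 0.739·(-6.18,-5.29) = (-5.4936,-4.5435)
  v3: (1-0.739)·(-1.45,-4.33) + 0.739·(-2.05,-7.45) = (-1.8934,-6.6357)
  v4: (1-0.739)·(0.28,-3.41) + 0.739·(0.63,-7.19) = (0.5386,-6.2034)
  v5: (1-0.739)·(2.94,-1.49) + 0.739·(8.71,-5.36) = (7.2040,-4.3499)
  v6: (1-0.739)·(2.81,-0.45) + 0.739·(7.72,-2.2) = (6.4385,-1.7433)
Perimeter = Σ |v_{i+1} − v_i|:
  edge 1→2: √(-3.6654² + -9.6700²) = 10.3414 (running 10.3414)
  edge 2→3: √(3.6002² + -2.0921²) = 4.1639 (running 14.5053)
  edge 3→4: √(2.4320² + 0.4323²) = 2.4702 (running 16.9754)
  edge 4→5: √(6.6654² + 1.8535²) = 6.9183 (running 23.8937)
  edge 5→6: √(-0.7655² + 2.6067²) = 2.7168 (running 26.6105)
  edge 6→1: √(-8.2667² + 6.8697²) = 10.7485 (running 37.3590)
Perimeter = 37.3590

Perimeter at t=0.739: 37.3590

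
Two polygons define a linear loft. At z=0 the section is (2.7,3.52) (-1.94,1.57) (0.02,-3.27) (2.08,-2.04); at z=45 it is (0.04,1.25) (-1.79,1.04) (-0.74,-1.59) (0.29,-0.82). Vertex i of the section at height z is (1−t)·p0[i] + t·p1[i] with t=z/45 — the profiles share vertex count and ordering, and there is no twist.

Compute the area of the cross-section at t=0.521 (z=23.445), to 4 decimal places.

Cross-section at t=0.521: each vertex is (1-t)·p0[i] + t·p1[i].
  v1: (1-0.521)·(2.7,3.52) + 0.521·(0.04,1.25) = (1.3141,2.3373)
  v2: (1-0.521)·(-1.94,1.57) + 0.521·(-1.79,1.04) = (-1.8619,1.2939)
  v3: (1-0.521)·(0.02,-3.27) + 0.521·(-0.74,-1.59) = (-0.3760,-2.3947)
  v4: (1-0.521)·(2.08,-2.04) + 0.521·(0.29,-0.82) = (1.1474,-1.4044)
Shoelace sum Σ(x_i·y_{i+1} − x_{i+1}·y_i):
  i=1: 1.3141·1.2939 − -1.8619·2.3373 = +6.0521 (running +6.0521)
  i=2: -1.8619·-2.3947 − -0.3760·1.2939 = +4.9451 (running +10.9971)
  i=3: -0.3760·-1.4044 − 1.1474·-2.3947 = +3.2757 (running +14.2729)
  i=4: 1.1474·2.3373 − 1.3141·-1.4044 = +4.5274 (running +18.8003)
Area = |Σ|/2 = |18.8003|/2 = 9.4001

Area at t=0.521: 9.4001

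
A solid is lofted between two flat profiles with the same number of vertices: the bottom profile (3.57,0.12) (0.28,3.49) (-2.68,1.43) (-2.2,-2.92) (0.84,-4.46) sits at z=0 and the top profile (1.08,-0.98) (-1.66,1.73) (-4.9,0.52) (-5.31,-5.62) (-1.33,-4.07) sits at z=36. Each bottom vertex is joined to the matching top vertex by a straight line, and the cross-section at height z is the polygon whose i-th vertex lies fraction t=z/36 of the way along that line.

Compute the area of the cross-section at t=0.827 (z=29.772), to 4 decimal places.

Area at t=0.827: 29.3253

Cross-section at t=0.827: each vertex is (1-t)·p0[i] + t·p1[i].
  v1: (1-0.827)·(3.57,0.12) + 0.827·(1.08,-0.98) = (1.5108,-0.7897)
  v2: (1-0.827)·(0.28,3.49) + 0.827·(-1.66,1.73) = (-1.3244,2.0345)
  v3: (1-0.827)·(-2.68,1.43) + 0.827·(-4.9,0.52) = (-4.5159,0.6774)
  v4: (1-0.827)·(-2.2,-2.92) + 0.827·(-5.31,-5.62) = (-4.7720,-5.1529)
  v5: (1-0.827)·(0.84,-4.46) + 0.827·(-1.33,-4.07) = (-0.9546,-4.1375)
Shoelace sum Σ(x_i·y_{i+1} − x_{i+1}·y_i):
  i=1: 1.5108·2.0345 − -1.3244·-0.7897 = +2.0278 (running +2.0278)
  i=2: -1.3244·0.6774 − -4.5159·2.0345 = +8.2904 (running +10.3182)
  i=3: -4.5159·-5.1529 − -4.7720·0.6774 = +26.5029 (running +36.8210)
  i=4: -4.7720·-4.1375 − -0.9546·-5.1529 = +14.8250 (running +51.6460)
  i=5: -0.9546·-0.7897 − 1.5108·-4.1375 = +7.0046 (running +58.6506)
Area = |Σ|/2 = |58.6506|/2 = 29.3253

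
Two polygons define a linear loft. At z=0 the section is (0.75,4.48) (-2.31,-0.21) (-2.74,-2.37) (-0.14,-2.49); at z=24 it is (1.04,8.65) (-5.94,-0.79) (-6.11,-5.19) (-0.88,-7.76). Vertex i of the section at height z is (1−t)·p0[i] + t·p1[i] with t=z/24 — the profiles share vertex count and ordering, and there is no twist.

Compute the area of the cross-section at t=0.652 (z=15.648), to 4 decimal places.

Area at t=0.652: 38.8081

Cross-section at t=0.652: each vertex is (1-t)·p0[i] + t·p1[i].
  v1: (1-0.652)·(0.75,4.48) + 0.652·(1.04,8.65) = (0.9391,7.1988)
  v2: (1-0.652)·(-2.31,-0.21) + 0.652·(-5.94,-0.79) = (-4.6768,-0.5882)
  v3: (1-0.652)·(-2.74,-2.37) + 0.652·(-6.11,-5.19) = (-4.9372,-4.2086)
  v4: (1-0.652)·(-0.14,-2.49) + 0.652·(-0.88,-7.76) = (-0.6225,-5.9260)
Shoelace sum Σ(x_i·y_{i+1} − x_{i+1}·y_i):
  i=1: 0.9391·-0.5882 − -4.6768·7.1988 = +33.1149 (running +33.1149)
  i=2: -4.6768·-4.2086 − -4.9372·-0.5882 = +16.7789 (running +49.8938)
  i=3: -4.9372·-5.9260 − -0.6225·-4.2086 = +26.6385 (running +76.5323)
  i=4: -0.6225·7.1988 − 0.9391·-5.9260 = +1.0839 (running +77.6162)
Area = |Σ|/2 = |77.6162|/2 = 38.8081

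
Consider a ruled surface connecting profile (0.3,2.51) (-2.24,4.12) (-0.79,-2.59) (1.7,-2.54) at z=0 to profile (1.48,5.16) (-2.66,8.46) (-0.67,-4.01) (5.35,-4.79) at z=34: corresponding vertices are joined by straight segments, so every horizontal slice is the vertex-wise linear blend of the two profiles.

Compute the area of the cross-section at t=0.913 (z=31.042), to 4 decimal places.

Area at t=0.913: 46.7898

Cross-section at t=0.913: each vertex is (1-t)·p0[i] + t·p1[i].
  v1: (1-0.913)·(0.3,2.51) + 0.913·(1.48,5.16) = (1.3773,4.9295)
  v2: (1-0.913)·(-2.24,4.12) + 0.913·(-2.66,8.46) = (-2.6235,8.0824)
  v3: (1-0.913)·(-0.79,-2.59) + 0.913·(-0.67,-4.01) = (-0.6804,-3.8865)
  v4: (1-0.913)·(1.7,-2.54) + 0.913·(5.35,-4.79) = (5.0324,-4.5942)
Shoelace sum Σ(x_i·y_{i+1} − x_{i+1}·y_i):
  i=1: 1.3773·8.0824 − -2.6235·4.9295 = +24.0645 (running +24.0645)
  i=2: -2.6235·-3.8865 − -0.6804·8.0824 = +15.6956 (running +39.7600)
  i=3: -0.6804·-4.5942 − 5.0324·-3.8865 = +22.6845 (running +62.4446)
  i=4: 5.0324·4.9295 − 1.3773·-4.5942 = +31.1351 (running +93.5796)
Area = |Σ|/2 = |93.5796|/2 = 46.7898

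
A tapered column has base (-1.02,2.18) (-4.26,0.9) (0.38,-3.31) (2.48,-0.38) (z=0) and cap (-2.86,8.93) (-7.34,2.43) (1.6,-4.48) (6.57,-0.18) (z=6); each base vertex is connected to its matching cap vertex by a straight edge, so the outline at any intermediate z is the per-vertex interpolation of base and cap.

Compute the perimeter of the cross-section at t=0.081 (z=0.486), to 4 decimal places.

Cross-section at t=0.081: each vertex is (1-t)·p0[i] + t·p1[i].
  v1: (1-0.081)·(-1.02,2.18) + 0.081·(-2.86,8.93) = (-1.1690,2.7268)
  v2: (1-0.081)·(-4.26,0.9) + 0.081·(-7.34,2.43) = (-4.5095,1.0239)
  v3: (1-0.081)·(0.38,-3.31) + 0.081·(1.6,-4.48) = (0.4788,-3.4048)
  v4: (1-0.081)·(2.48,-0.38) + 0.081·(6.57,-0.18) = (2.8113,-0.3638)
Perimeter = Σ |v_{i+1} − v_i|:
  edge 1→2: √(-3.3404² + -1.7028²) = 3.7494 (running 3.7494)
  edge 2→3: √(4.9883² + -4.4287²) = 6.6706 (running 10.4200)
  edge 3→4: √(2.3325² + 3.0410²) = 3.8325 (running 14.2525)
  edge 4→1: √(-3.9803² + 3.0905²) = 5.0393 (running 19.2918)
Perimeter = 19.2918

Perimeter at t=0.081: 19.2918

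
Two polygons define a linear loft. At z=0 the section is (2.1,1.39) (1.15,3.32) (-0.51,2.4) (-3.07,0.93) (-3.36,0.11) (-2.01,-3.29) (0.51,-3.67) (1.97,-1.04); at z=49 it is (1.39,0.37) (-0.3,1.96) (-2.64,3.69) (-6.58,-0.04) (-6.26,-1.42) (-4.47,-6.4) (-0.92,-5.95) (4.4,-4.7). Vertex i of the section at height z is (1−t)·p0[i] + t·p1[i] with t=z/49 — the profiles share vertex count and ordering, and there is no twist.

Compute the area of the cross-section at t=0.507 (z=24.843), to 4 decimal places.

Area at t=0.507: 44.5222

Cross-section at t=0.507: each vertex is (1-t)·p0[i] + t·p1[i].
  v1: (1-0.507)·(2.1,1.39) + 0.507·(1.39,0.37) = (1.7400,0.8729)
  v2: (1-0.507)·(1.15,3.32) + 0.507·(-0.3,1.96) = (0.4148,2.6305)
  v3: (1-0.507)·(-0.51,2.4) + 0.507·(-2.64,3.69) = (-1.5899,3.0540)
  v4: (1-0.507)·(-3.07,0.93) + 0.507·(-6.58,-0.04) = (-4.8496,0.4382)
  v5: (1-0.507)·(-3.36,0.11) + 0.507·(-6.26,-1.42) = (-4.8303,-0.6657)
  v6: (1-0.507)·(-2.01,-3.29) + 0.507·(-4.47,-6.4) = (-3.2572,-4.8668)
  v7: (1-0.507)·(0.51,-3.67) + 0.507·(-0.92,-5.95) = (-0.2150,-4.8260)
  v8: (1-0.507)·(1.97,-1.04) + 0.507·(4.4,-4.7) = (3.2020,-2.8956)
Shoelace sum Σ(x_i·y_{i+1} − x_{i+1}·y_i):
  i=1: 1.7400·2.6305 − 0.4148·0.8729 = +4.2150 (running +4.2150)
  i=2: 0.4148·3.0540 − -1.5899·2.6305 = +5.4492 (running +9.6642)
  i=3: -1.5899·0.4382 − -4.8496·3.0540 = +14.1140 (running +23.7782)
  i=4: -4.8496·-0.6657 − -4.8303·0.4382 = +5.3451 (running +29.1233)
  i=5: -4.8303·-4.8668 − -3.2572·-0.6657 = +21.3396 (running +50.4629)
  i=6: -3.2572·-4.8260 − -0.2150·-4.8668 = +14.6728 (running +65.1357)
  i=7: -0.2150·-2.8956 − 3.2020·-4.8260 = +16.0754 (running +81.2111)
  i=8: 3.2020·0.8729 − 1.7400·-2.8956 = +7.8334 (running +89.0444)
Area = |Σ|/2 = |89.0444|/2 = 44.5222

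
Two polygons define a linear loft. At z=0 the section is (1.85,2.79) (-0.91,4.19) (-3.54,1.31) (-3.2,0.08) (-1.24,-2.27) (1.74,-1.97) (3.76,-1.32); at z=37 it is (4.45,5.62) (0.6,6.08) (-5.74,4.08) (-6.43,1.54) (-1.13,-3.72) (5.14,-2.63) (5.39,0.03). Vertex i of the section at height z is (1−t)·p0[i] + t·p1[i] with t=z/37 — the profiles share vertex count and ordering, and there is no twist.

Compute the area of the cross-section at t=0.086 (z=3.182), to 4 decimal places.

Cross-section at t=0.086: each vertex is (1-t)·p0[i] + t·p1[i].
  v1: (1-0.086)·(1.85,2.79) + 0.086·(4.45,5.62) = (2.0736,3.0334)
  v2: (1-0.086)·(-0.91,4.19) + 0.086·(0.6,6.08) = (-0.7801,4.3525)
  v3: (1-0.086)·(-3.54,1.31) + 0.086·(-5.74,4.08) = (-3.7292,1.5482)
  v4: (1-0.086)·(-3.2,0.08) + 0.086·(-6.43,1.54) = (-3.4778,0.2056)
  v5: (1-0.086)·(-1.24,-2.27) + 0.086·(-1.13,-3.72) = (-1.2305,-2.3947)
  v6: (1-0.086)·(1.74,-1.97) + 0.086·(5.14,-2.63) = (2.0324,-2.0268)
  v7: (1-0.086)·(3.76,-1.32) + 0.086·(5.39,0.03) = (3.9002,-1.2039)
Shoelace sum Σ(x_i·y_{i+1} − x_{i+1}·y_i):
  i=1: 2.0736·4.3525 − -0.7801·3.0334 = +11.3919 (running +11.3919)
  i=2: -0.7801·1.5482 − -3.7292·4.3525 = +15.0237 (running +26.4156)
  i=3: -3.7292·0.2056 − -3.4778·1.5482 = +4.6178 (running +31.0333)
  i=4: -3.4778·-2.3947 − -1.2305·0.2056 = +8.5812 (running +39.6145)
  i=5: -1.2305·-2.0268 − 2.0324·-2.3947 = +7.3610 (running +46.9755)
  i=6: 2.0324·-1.2039 − 3.9002·-2.0268 = +5.4579 (running +52.4335)
  i=7: 3.9002·3.0334 − 2.0736·-1.2039 = +14.3271 (running +66.7606)
Area = |Σ|/2 = |66.7606|/2 = 33.3803

Area at t=0.086: 33.3803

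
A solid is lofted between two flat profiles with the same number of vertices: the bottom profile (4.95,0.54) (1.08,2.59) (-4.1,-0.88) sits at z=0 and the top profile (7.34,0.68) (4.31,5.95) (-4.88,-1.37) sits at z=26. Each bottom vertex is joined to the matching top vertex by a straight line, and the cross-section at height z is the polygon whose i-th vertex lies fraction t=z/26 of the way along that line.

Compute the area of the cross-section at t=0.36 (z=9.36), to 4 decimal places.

Area at t=0.36: 19.2904

Cross-section at t=0.36: each vertex is (1-t)·p0[i] + t·p1[i].
  v1: (1-0.36)·(4.95,0.54) + 0.36·(7.34,0.68) = (5.8104,0.5904)
  v2: (1-0.36)·(1.08,2.59) + 0.36·(4.31,5.95) = (2.2428,3.7996)
  v3: (1-0.36)·(-4.1,-0.88) + 0.36·(-4.88,-1.37) = (-4.3808,-1.0564)
Shoelace sum Σ(x_i·y_{i+1} − x_{i+1}·y_i):
  i=1: 5.8104·3.7996 − 2.2428·0.5904 = +20.7530 (running +20.7530)
  i=2: 2.2428·-1.0564 − -4.3808·3.7996 = +14.2760 (running +35.0290)
  i=3: -4.3808·0.5904 − 5.8104·-1.0564 = +3.5517 (running +38.5807)
Area = |Σ|/2 = |38.5807|/2 = 19.2904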